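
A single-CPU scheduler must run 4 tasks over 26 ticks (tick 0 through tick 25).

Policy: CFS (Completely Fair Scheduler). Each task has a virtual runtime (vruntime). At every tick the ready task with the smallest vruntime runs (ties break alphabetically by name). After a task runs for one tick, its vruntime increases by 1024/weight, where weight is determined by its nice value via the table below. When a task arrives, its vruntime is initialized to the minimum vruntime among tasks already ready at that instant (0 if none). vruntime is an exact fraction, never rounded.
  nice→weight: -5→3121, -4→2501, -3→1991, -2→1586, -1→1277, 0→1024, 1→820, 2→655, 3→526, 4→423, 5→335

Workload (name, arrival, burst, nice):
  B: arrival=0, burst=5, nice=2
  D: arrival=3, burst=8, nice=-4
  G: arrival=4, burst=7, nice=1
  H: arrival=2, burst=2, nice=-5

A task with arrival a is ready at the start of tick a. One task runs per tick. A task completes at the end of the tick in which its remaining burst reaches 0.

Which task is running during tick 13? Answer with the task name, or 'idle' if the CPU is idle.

running at tick 13 = D

t=0: vr[B=0] → run B
t=1: vr[B=1024/655] → run B
t=2: vr[B=2048/655 H=2048/655] → run B
t=3: vr[B=3072/655 D=2048/655 H=2048/655] → run D
t=4: vr[B=3072/655 D=5792768/1638155 G=2048/655 H=2048/655] → run G
t=5: vr[B=3072/655 D=5792768/1638155 G=117504/26855 H=2048/655] → run H
t=6: vr[B=3072/655 D=5792768/1638155 G=117504/26855 H=7062528/2044255] → run H
t=7: vr[B=3072/655 D=5792768/1638155 G=117504/26855] → run D
t=8: vr[B=3072/655 D=6463488/1638155 G=117504/26855] → run D
t=9: vr[B=3072/655 D=7134208/1638155 G=117504/26855] → run D
t=10: vr[B=3072/655 D=7804928/1638155 G=117504/26855] → run G
t=11: vr[B=3072/655 D=7804928/1638155 G=30208/5371] → run B
t=12: vr[B=4096/655 D=7804928/1638155 G=30208/5371] → run D
t=13: vr[B=4096/655 D=8475648/1638155 G=30208/5371] → run D
t=14: vr[B=4096/655 D=9146368/1638155 G=30208/5371] → run D
t=15: vr[B=4096/655 D=9817088/1638155 G=30208/5371] → run G
t=16: vr[B=4096/655 D=9817088/1638155 G=184576/26855] → run D
t=17: vr[B=4096/655 G=184576/26855] → run B
t=18: vr[G=184576/26855] → run G
t=19: vr[G=218112/26855] → run G
t=20: vr[G=251648/26855] → run G
t=21: vr[G=285184/26855] → run G
t=22: (idle)
t=23: (idle)
t=24: (idle)
t=25: (idle)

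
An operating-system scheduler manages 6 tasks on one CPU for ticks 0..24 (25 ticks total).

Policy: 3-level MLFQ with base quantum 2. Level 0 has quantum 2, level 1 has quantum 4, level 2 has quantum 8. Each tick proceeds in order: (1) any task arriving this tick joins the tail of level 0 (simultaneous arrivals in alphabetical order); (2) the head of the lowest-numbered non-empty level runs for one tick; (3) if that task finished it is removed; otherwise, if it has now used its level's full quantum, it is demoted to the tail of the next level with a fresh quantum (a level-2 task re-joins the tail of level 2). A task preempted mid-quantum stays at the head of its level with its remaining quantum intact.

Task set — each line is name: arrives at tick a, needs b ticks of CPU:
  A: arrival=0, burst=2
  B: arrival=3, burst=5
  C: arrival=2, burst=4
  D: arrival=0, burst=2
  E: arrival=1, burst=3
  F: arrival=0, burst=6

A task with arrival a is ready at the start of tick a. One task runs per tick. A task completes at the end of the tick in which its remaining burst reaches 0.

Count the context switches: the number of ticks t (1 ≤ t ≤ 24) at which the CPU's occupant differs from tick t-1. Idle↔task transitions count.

context switches = 10

t=0: L0/L1/L2 = ADF/-/- → run A
t=1: L0/L1/L2 = ADFE/-/- → run A
t=2: L0/L1/L2 = DFEC/-/- → run D
t=3: L0/L1/L2 = DFECB/-/- → run D
t=4: L0/L1/L2 = FECB/-/- → run F
t=5: L0/L1/L2 = FECB/-/- → run F
t=6: L0/L1/L2 = ECB/F/- → run E
t=7: L0/L1/L2 = ECB/F/- → run E
t=8: L0/L1/L2 = CB/FE/- → run C
t=9: L0/L1/L2 = CB/FE/- → run C
t=10: L0/L1/L2 = B/FEC/- → run B
t=11: L0/L1/L2 = B/FEC/- → run B
t=12: L0/L1/L2 = -/FECB/- → run F
t=13: L0/L1/L2 = -/FECB/- → run F
t=14: L0/L1/L2 = -/FECB/- → run F
t=15: L0/L1/L2 = -/FECB/- → run F
t=16: L0/L1/L2 = -/ECB/- → run E
t=17: L0/L1/L2 = -/CB/- → run C
t=18: L0/L1/L2 = -/CB/- → run C
t=19: L0/L1/L2 = -/B/- → run B
t=20: L0/L1/L2 = -/B/- → run B
t=21: L0/L1/L2 = -/B/- → run B
t=22: (idle)
t=23: (idle)
t=24: (idle)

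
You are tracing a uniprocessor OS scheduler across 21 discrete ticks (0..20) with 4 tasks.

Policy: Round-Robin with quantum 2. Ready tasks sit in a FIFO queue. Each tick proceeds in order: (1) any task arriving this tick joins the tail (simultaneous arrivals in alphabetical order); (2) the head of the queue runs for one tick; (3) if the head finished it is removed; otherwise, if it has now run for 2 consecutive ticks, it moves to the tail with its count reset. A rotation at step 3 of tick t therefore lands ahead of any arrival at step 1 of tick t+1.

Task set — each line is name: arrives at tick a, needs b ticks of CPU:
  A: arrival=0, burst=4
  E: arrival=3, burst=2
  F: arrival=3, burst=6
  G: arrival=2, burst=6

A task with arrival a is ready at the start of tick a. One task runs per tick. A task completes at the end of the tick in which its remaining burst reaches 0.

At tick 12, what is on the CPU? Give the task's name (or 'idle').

running at tick 12 = F

t=0: queue=[A] q_used=0 → run A
t=1: queue=[A] q_used=1 → run A
t=2: queue=[A,G] q_used=0 → run A
t=3: queue=[A,G,E,F] q_used=1 → run A
t=4: queue=[G,E,F] q_used=0 → run G
t=5: queue=[G,E,F] q_used=1 → run G
t=6: queue=[E,F,G] q_used=0 → run E
t=7: queue=[E,F,G] q_used=1 → run E
t=8: queue=[F,G] q_used=0 → run F
t=9: queue=[F,G] q_used=1 → run F
t=10: queue=[G,F] q_used=0 → run G
t=11: queue=[G,F] q_used=1 → run G
t=12: queue=[F,G] q_used=0 → run F
t=13: queue=[F,G] q_used=1 → run F
t=14: queue=[G,F] q_used=0 → run G
t=15: queue=[G,F] q_used=1 → run G
t=16: queue=[F] q_used=0 → run F
t=17: queue=[F] q_used=1 → run F
t=18: (idle)
t=19: (idle)
t=20: (idle)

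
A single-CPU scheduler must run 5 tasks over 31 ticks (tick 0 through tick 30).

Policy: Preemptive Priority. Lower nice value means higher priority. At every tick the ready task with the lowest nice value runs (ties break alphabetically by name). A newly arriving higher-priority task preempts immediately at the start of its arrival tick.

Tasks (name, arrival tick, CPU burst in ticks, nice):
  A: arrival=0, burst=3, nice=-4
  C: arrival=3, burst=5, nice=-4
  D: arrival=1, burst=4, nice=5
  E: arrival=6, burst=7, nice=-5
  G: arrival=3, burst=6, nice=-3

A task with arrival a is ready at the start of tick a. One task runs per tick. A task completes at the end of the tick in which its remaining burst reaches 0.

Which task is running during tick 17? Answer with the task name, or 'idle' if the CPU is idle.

t=0: ready={A} → run A
t=1: ready={A,D} → run A
t=2: ready={A,D} → run A
t=3: ready={C,D,G} → run C
t=4: ready={C,D,G} → run C
t=5: ready={C,D,G} → run C
t=6: ready={C,D,E,G} → run E
t=7: ready={C,D,E,G} → run E
t=8: ready={C,D,E,G} → run E
t=9: ready={C,D,E,G} → run E
t=10: ready={C,D,E,G} → run E
t=11: ready={C,D,E,G} → run E
t=12: ready={C,D,E,G} → run E
t=13: ready={C,D,G} → run C
t=14: ready={C,D,G} → run C
t=15: ready={D,G} → run G
t=16: ready={D,G} → run G
t=17: ready={D,G} → run G
t=18: ready={D,G} → run G
t=19: ready={D,G} → run G
t=20: ready={D,G} → run G
t=21: ready={D} → run D
t=22: ready={D} → run D
t=23: ready={D} → run D
t=24: ready={D} → run D
t=25: (idle)
t=26: (idle)
t=27: (idle)
t=28: (idle)
t=29: (idle)
t=30: (idle)

running at tick 17 = G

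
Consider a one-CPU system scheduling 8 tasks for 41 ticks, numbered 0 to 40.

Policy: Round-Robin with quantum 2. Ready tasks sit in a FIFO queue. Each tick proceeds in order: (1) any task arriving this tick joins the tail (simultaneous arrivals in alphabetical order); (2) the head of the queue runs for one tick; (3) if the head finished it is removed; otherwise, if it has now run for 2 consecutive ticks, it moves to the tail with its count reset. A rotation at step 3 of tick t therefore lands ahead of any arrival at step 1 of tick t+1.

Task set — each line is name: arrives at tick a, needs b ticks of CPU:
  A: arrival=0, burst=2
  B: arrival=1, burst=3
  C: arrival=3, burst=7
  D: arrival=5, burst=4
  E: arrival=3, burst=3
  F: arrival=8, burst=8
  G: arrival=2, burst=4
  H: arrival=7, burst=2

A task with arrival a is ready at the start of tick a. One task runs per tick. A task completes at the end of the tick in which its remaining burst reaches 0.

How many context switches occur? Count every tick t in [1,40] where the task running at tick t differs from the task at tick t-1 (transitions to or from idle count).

t=0: queue=[A] q_used=0 → run A
t=1: queue=[A,B] q_used=1 → run A
t=2: queue=[B,G] q_used=0 → run B
t=3: queue=[B,G,C,E] q_used=1 → run B
t=4: queue=[G,C,E,B] q_used=0 → run G
t=5: queue=[G,C,E,B,D] q_used=1 → run G
t=6: queue=[C,E,B,D,G] q_used=0 → run C
t=7: queue=[C,E,B,D,G,H] q_used=1 → run C
t=8: queue=[E,B,D,G,H,C,F] q_used=0 → run E
t=9: queue=[E,B,D,G,H,C,F] q_used=1 → run E
t=10: queue=[B,D,G,H,C,F,E] q_used=0 → run B
t=11: queue=[D,G,H,C,F,E] q_used=0 → run D
t=12: queue=[D,G,H,C,F,E] q_used=1 → run D
t=13: queue=[G,H,C,F,E,D] q_used=0 → run G
t=14: queue=[G,H,C,F,E,D] q_used=1 → run G
t=15: queue=[H,C,F,E,D] q_used=0 → run H
t=16: queue=[H,C,F,E,D] q_used=1 → run H
t=17: queue=[C,F,E,D] q_used=0 → run C
t=18: queue=[C,F,E,D] q_used=1 → run C
t=19: queue=[F,E,D,C] q_used=0 → run F
t=20: queue=[F,E,D,C] q_used=1 → run F
t=21: queue=[E,D,C,F] q_used=0 → run E
t=22: queue=[D,C,F] q_used=0 → run D
t=23: queue=[D,C,F] q_used=1 → run D
t=24: queue=[C,F] q_used=0 → run C
t=25: queue=[C,F] q_used=1 → run C
t=26: queue=[F,C] q_used=0 → run F
t=27: queue=[F,C] q_used=1 → run F
t=28: queue=[C,F] q_used=0 → run C
t=29: queue=[F] q_used=0 → run F
t=30: queue=[F] q_used=1 → run F
t=31: queue=[F] q_used=0 → run F
t=32: queue=[F] q_used=1 → run F
t=33: (idle)
t=34: (idle)
t=35: (idle)
t=36: (idle)
t=37: (idle)
t=38: (idle)
t=39: (idle)
t=40: (idle)

context switches = 17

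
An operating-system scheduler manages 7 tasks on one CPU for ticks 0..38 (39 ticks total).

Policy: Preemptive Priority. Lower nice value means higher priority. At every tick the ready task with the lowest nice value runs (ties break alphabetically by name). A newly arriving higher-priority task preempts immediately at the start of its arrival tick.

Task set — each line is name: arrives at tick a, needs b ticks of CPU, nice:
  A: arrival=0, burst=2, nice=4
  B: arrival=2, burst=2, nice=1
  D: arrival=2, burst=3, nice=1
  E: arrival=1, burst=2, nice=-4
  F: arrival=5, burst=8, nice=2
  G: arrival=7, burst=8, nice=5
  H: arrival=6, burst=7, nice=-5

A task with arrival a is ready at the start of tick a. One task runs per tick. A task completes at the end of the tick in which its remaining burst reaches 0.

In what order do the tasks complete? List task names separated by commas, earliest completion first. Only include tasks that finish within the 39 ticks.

completion order = E, B, H, D, F, A, G

t=0: ready={A} → run A
t=1: ready={A,E} → run E
t=2: ready={A,B,D,E} → run E
t=3: ready={A,B,D} → run B
t=4: ready={A,B,D} → run B
t=5: ready={A,D,F} → run D
t=6: ready={A,D,F,H} → run H
t=7: ready={A,D,F,G,H} → run H
t=8: ready={A,D,F,G,H} → run H
t=9: ready={A,D,F,G,H} → run H
t=10: ready={A,D,F,G,H} → run H
t=11: ready={A,D,F,G,H} → run H
t=12: ready={A,D,F,G,H} → run H
t=13: ready={A,D,F,G} → run D
t=14: ready={A,D,F,G} → run D
t=15: ready={A,F,G} → run F
t=16: ready={A,F,G} → run F
t=17: ready={A,F,G} → run F
t=18: ready={A,F,G} → run F
t=19: ready={A,F,G} → run F
t=20: ready={A,F,G} → run F
t=21: ready={A,F,G} → run F
t=22: ready={A,F,G} → run F
t=23: ready={A,G} → run A
t=24: ready={G} → run G
t=25: ready={G} → run G
t=26: ready={G} → run G
t=27: ready={G} → run G
t=28: ready={G} → run G
t=29: ready={G} → run G
t=30: ready={G} → run G
t=31: ready={G} → run G
t=32: (idle)
t=33: (idle)
t=34: (idle)
t=35: (idle)
t=36: (idle)
t=37: (idle)
t=38: (idle)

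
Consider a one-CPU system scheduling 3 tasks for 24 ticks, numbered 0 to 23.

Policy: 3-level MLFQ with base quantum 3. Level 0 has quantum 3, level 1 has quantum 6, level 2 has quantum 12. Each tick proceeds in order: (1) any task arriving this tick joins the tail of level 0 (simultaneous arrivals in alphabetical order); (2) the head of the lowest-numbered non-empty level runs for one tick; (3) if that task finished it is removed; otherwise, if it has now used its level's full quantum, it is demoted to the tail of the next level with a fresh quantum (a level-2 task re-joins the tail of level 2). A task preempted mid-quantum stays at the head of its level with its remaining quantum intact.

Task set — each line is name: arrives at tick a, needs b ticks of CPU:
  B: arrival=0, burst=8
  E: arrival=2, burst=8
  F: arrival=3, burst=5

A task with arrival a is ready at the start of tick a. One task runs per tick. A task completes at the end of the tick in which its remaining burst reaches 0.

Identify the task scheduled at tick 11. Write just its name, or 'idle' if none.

t=0: L0/L1/L2 = B/-/- → run B
t=1: L0/L1/L2 = B/-/- → run B
t=2: L0/L1/L2 = BE/-/- → run B
t=3: L0/L1/L2 = EF/B/- → run E
t=4: L0/L1/L2 = EF/B/- → run E
t=5: L0/L1/L2 = EF/B/- → run E
t=6: L0/L1/L2 = F/BE/- → run F
t=7: L0/L1/L2 = F/BE/- → run F
t=8: L0/L1/L2 = F/BE/- → run F
t=9: L0/L1/L2 = -/BEF/- → run B
t=10: L0/L1/L2 = -/BEF/- → run B
t=11: L0/L1/L2 = -/BEF/- → run B
t=12: L0/L1/L2 = -/BEF/- → run B
t=13: L0/L1/L2 = -/BEF/- → run B
t=14: L0/L1/L2 = -/EF/- → run E
t=15: L0/L1/L2 = -/EF/- → run E
t=16: L0/L1/L2 = -/EF/- → run E
t=17: L0/L1/L2 = -/EF/- → run E
t=18: L0/L1/L2 = -/EF/- → run E
t=19: L0/L1/L2 = -/F/- → run F
t=20: L0/L1/L2 = -/F/- → run F
t=21: (idle)
t=22: (idle)
t=23: (idle)

running at tick 11 = B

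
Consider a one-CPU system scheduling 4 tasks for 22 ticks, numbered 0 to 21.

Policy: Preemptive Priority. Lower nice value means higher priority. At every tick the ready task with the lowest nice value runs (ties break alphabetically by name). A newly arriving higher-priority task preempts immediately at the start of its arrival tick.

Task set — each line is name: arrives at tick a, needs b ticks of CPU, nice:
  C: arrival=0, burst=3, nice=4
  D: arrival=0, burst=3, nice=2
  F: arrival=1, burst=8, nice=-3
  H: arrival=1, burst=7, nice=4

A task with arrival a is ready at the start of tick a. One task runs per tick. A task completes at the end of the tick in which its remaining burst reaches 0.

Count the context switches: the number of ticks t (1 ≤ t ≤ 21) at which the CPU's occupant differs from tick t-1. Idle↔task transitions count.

context switches = 5

t=0: ready={C,D} → run D
t=1: ready={C,D,F,H} → run F
t=2: ready={C,D,F,H} → run F
t=3: ready={C,D,F,H} → run F
t=4: ready={C,D,F,H} → run F
t=5: ready={C,D,F,H} → run F
t=6: ready={C,D,F,H} → run F
t=7: ready={C,D,F,H} → run F
t=8: ready={C,D,F,H} → run F
t=9: ready={C,D,H} → run D
t=10: ready={C,D,H} → run D
t=11: ready={C,H} → run C
t=12: ready={C,H} → run C
t=13: ready={C,H} → run C
t=14: ready={H} → run H
t=15: ready={H} → run H
t=16: ready={H} → run H
t=17: ready={H} → run H
t=18: ready={H} → run H
t=19: ready={H} → run H
t=20: ready={H} → run H
t=21: (idle)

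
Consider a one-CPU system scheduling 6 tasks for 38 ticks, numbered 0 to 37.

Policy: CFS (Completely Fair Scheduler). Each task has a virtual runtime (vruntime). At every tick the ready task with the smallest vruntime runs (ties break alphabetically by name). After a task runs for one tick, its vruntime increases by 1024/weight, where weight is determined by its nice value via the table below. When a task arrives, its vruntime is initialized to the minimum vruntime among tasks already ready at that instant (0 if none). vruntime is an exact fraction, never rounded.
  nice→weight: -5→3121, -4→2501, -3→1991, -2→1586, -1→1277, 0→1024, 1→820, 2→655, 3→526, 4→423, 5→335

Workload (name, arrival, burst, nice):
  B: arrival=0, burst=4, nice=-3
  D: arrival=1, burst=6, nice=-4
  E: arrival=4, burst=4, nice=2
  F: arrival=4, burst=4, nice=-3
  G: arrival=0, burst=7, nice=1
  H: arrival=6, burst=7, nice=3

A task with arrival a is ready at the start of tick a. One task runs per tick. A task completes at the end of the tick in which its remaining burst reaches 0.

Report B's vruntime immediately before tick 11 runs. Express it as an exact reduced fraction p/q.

vruntime(B, start of tick 11) = 3072/1991

t=0: vr[B=0 G=0] → run B
t=1: vr[B=1024/1991 D=0 G=0] → run D
t=2: vr[B=1024/1991 D=1024/2501 G=0] → run G
t=3: vr[B=1024/1991 D=1024/2501 G=256/205] → run D
t=4: vr[B=1024/1991 D=2048/2501 E=1024/1991 F=1024/1991 G=256/205] → run B
t=5: vr[B=2048/1991 D=2048/2501 E=1024/1991 F=1024/1991 G=256/205] → run E
t=6: vr[B=2048/1991 D=2048/2501 E=2709504/1304105 F=1024/1991 G=256/205 H=1024/1991] → run F
t=7: vr[B=2048/1991 D=2048/2501 E=2709504/1304105 F=2048/1991 G=256/205 H=1024/1991] → run H
t=8: vr[B=2048/1991 D=2048/2501 E=2709504/1304105 F=2048/1991 G=256/205 H=1288704/523633] → run D
t=9: vr[B=2048/1991 D=3072/2501 E=2709504/1304105 F=2048/1991 G=256/205 H=1288704/523633] → run B
t=10: vr[B=3072/1991 D=3072/2501 E=2709504/1304105 F=2048/1991 G=256/205 H=1288704/523633] → run F
t=11: vr[B=3072/1991 D=3072/2501 E=2709504/1304105 F=3072/1991 G=256/205 H=1288704/523633] → run D
t=12: vr[B=3072/1991 D=4096/2501 E=2709504/1304105 F=3072/1991 G=256/205 H=1288704/523633] → run G
t=13: vr[B=3072/1991 D=4096/2501 E=2709504/1304105 F=3072/1991 G=512/205 H=1288704/523633] → run B
t=14: vr[D=4096/2501 E=2709504/1304105 F=3072/1991 G=512/205 H=1288704/523633] → run F
t=15: vr[D=4096/2501 E=2709504/1304105 F=4096/1991 G=512/205 H=1288704/523633] → run D
t=16: vr[D=5120/2501 E=2709504/1304105 F=4096/1991 G=512/205 H=1288704/523633] → run D
t=17: vr[E=2709504/1304105 F=4096/1991 G=512/205 H=1288704/523633] → run F
t=18: vr[E=2709504/1304105 G=512/205 H=1288704/523633] → run E
t=19: vr[E=4748288/1304105 G=512/205 H=1288704/523633] → run H
t=20: vr[E=4748288/1304105 G=512/205 H=2308096/523633] → run G
t=21: vr[E=4748288/1304105 G=768/205 H=2308096/523633] → run E
t=22: vr[E=6787072/1304105 G=768/205 H=2308096/523633] → run G
t=23: vr[E=6787072/1304105 G=1024/205 H=2308096/523633] → run H
t=24: vr[E=6787072/1304105 G=1024/205 H=3327488/523633] → run G
t=25: vr[E=6787072/1304105 G=256/41 H=3327488/523633] → run E
t=26: vr[G=256/41 H=3327488/523633] → run G
t=27: vr[G=1536/205 H=3327488/523633] → run H
t=28: vr[G=1536/205 H=4346880/523633] → run G
t=29: vr[H=4346880/523633] → run H
t=30: vr[H=5366272/523633] → run H
t=31: vr[H=6385664/523633] → run H
t=32: (idle)
t=33: (idle)
t=34: (idle)
t=35: (idle)
t=36: (idle)
t=37: (idle)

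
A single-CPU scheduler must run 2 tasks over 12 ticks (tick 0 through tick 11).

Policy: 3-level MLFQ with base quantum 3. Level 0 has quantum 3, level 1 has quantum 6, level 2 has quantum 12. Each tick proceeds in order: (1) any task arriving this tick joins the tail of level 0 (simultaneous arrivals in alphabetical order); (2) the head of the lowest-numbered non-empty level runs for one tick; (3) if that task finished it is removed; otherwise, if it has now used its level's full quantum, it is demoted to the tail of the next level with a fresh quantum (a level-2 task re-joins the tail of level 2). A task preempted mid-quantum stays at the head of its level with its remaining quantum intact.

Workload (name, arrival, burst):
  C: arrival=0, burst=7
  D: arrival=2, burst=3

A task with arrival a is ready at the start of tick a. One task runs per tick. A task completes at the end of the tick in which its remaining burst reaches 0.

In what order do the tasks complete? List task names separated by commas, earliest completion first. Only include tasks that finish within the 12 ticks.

t=0: L0/L1/L2 = C/-/- → run C
t=1: L0/L1/L2 = C/-/- → run C
t=2: L0/L1/L2 = CD/-/- → run C
t=3: L0/L1/L2 = D/C/- → run D
t=4: L0/L1/L2 = D/C/- → run D
t=5: L0/L1/L2 = D/C/- → run D
t=6: L0/L1/L2 = -/C/- → run C
t=7: L0/L1/L2 = -/C/- → run C
t=8: L0/L1/L2 = -/C/- → run C
t=9: L0/L1/L2 = -/C/- → run C
t=10: (idle)
t=11: (idle)

completion order = D, C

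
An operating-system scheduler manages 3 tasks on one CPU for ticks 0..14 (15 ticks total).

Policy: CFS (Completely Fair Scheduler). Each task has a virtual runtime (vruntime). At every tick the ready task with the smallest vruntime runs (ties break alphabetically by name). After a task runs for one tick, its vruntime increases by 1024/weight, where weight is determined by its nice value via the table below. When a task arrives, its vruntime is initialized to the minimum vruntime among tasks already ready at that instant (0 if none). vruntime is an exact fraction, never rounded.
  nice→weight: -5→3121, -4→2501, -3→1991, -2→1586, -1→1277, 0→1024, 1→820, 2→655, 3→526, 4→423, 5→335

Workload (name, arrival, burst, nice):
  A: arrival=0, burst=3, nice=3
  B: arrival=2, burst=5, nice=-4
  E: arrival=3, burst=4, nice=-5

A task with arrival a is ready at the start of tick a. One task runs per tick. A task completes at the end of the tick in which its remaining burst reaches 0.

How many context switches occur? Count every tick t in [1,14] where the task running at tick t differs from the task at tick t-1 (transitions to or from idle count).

context switches = 8

t=0: vr[A=0] → run A
t=1: vr[A=512/263] → run A
t=2: vr[A=1024/263 B=1024/263] → run A
t=3: vr[B=1024/263 E=1024/263] → run B
t=4: vr[B=2830336/657763 E=1024/263] → run E
t=5: vr[B=2830336/657763 E=3465216/820823] → run E
t=6: vr[B=2830336/657763 E=3734528/820823] → run B
t=7: vr[B=3099648/657763 E=3734528/820823] → run E
t=8: vr[B=3099648/657763 E=4003840/820823] → run B
t=9: vr[B=3368960/657763 E=4003840/820823] → run E
t=10: vr[B=3368960/657763] → run B
t=11: vr[B=3638272/657763] → run B
t=12: (idle)
t=13: (idle)
t=14: (idle)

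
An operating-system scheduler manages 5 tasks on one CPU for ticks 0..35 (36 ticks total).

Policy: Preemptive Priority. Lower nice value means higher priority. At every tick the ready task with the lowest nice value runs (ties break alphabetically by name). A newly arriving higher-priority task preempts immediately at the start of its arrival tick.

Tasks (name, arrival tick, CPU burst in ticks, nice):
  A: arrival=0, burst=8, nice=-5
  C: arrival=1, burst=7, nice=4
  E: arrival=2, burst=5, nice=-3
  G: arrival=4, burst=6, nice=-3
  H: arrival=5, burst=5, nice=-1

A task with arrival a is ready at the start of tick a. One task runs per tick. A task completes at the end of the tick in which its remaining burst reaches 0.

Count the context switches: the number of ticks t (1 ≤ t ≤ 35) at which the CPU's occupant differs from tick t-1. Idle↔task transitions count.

t=0: ready={A} → run A
t=1: ready={A,C} → run A
t=2: ready={A,C,E} → run A
t=3: ready={A,C,E} → run A
t=4: ready={A,C,E,G} → run A
t=5: ready={A,C,E,G,H} → run A
t=6: ready={A,C,E,G,H} → run A
t=7: ready={A,C,E,G,H} → run A
t=8: ready={C,E,G,H} → run E
t=9: ready={C,E,G,H} → run E
t=10: ready={C,E,G,H} → run E
t=11: ready={C,E,G,H} → run E
t=12: ready={C,E,G,H} → run E
t=13: ready={C,G,H} → run G
t=14: ready={C,G,H} → run G
t=15: ready={C,G,H} → run G
t=16: ready={C,G,H} → run G
t=17: ready={C,G,H} → run G
t=18: ready={C,G,H} → run G
t=19: ready={C,H} → run H
t=20: ready={C,H} → run H
t=21: ready={C,H} → run H
t=22: ready={C,H} → run H
t=23: ready={C,H} → run H
t=24: ready={C} → run C
t=25: ready={C} → run C
t=26: ready={C} → run C
t=27: ready={C} → run C
t=28: ready={C} → run C
t=29: ready={C} → run C
t=30: ready={C} → run C
t=31: (idle)
t=32: (idle)
t=33: (idle)
t=34: (idle)
t=35: (idle)

context switches = 5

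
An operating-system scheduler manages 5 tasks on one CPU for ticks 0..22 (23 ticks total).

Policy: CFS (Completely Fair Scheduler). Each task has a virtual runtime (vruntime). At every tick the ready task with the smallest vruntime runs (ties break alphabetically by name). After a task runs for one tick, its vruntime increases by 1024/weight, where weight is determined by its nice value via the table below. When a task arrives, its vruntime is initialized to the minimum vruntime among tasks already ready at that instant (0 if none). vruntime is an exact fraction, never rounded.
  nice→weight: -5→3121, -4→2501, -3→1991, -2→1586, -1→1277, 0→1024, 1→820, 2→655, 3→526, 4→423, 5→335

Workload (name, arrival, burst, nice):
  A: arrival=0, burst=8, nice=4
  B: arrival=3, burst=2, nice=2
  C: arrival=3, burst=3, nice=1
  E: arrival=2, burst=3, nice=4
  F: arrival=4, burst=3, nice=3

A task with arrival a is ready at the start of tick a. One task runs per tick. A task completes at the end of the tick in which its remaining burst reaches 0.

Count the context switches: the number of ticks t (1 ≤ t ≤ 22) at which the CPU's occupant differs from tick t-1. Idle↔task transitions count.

t=0: vr[A=0] → run A
t=1: vr[A=1024/423] → run A
t=2: vr[A=2048/423 E=2048/423] → run A
t=3: vr[A=1024/141 B=2048/423 C=2048/423 E=2048/423] → run B
t=4: vr[A=1024/141 B=1774592/277065 C=2048/423 E=2048/423 F=2048/423] → run C
t=5: vr[A=1024/141 B=1774592/277065 C=528128/86715 E=2048/423 F=2048/423] → run E
t=6: vr[A=1024/141 B=1774592/277065 C=528128/86715 E=1024/141 F=2048/423] → run F
t=7: vr[A=1024/141 B=1774592/277065 C=528128/86715 E=1024/141 F=755200/111249] → run C
t=8: vr[A=1024/141 B=1774592/277065 C=636416/86715 E=1024/141 F=755200/111249] → run B
t=9: vr[A=1024/141 C=636416/86715 E=1024/141 F=755200/111249] → run F
t=10: vr[A=1024/141 C=636416/86715 E=1024/141 F=971776/111249] → run A
t=11: vr[A=4096/423 C=636416/86715 E=1024/141 F=971776/111249] → run E
t=12: vr[A=4096/423 C=636416/86715 E=4096/423 F=971776/111249] → run C
t=13: vr[A=4096/423 E=4096/423 F=971776/111249] → run F
t=14: vr[A=4096/423 E=4096/423] → run A
t=15: vr[A=5120/423 E=4096/423] → run E
t=16: vr[A=5120/423] → run A
t=17: vr[A=2048/141] → run A
t=18: vr[A=7168/423] → run A
t=19: (idle)
t=20: (idle)
t=21: (idle)
t=22: (idle)

context switches = 15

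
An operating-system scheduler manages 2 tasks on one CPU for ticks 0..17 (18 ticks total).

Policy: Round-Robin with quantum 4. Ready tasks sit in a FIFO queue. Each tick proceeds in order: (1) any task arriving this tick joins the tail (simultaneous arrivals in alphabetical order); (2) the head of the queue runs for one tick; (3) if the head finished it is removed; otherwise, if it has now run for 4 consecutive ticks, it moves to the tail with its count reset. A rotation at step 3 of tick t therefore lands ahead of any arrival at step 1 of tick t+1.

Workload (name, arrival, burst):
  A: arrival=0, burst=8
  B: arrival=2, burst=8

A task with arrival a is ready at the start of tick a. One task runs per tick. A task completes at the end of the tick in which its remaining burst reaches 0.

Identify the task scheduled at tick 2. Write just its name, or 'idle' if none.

t=0: queue=[A] q_used=0 → run A
t=1: queue=[A] q_used=1 → run A
t=2: queue=[A,B] q_used=2 → run A
t=3: queue=[A,B] q_used=3 → run A
t=4: queue=[B,A] q_used=0 → run B
t=5: queue=[B,A] q_used=1 → run B
t=6: queue=[B,A] q_used=2 → run B
t=7: queue=[B,A] q_used=3 → run B
t=8: queue=[A,B] q_used=0 → run A
t=9: queue=[A,B] q_used=1 → run A
t=10: queue=[A,B] q_used=2 → run A
t=11: queue=[A,B] q_used=3 → run A
t=12: queue=[B] q_used=0 → run B
t=13: queue=[B] q_used=1 → run B
t=14: queue=[B] q_used=2 → run B
t=15: queue=[B] q_used=3 → run B
t=16: (idle)
t=17: (idle)

running at tick 2 = A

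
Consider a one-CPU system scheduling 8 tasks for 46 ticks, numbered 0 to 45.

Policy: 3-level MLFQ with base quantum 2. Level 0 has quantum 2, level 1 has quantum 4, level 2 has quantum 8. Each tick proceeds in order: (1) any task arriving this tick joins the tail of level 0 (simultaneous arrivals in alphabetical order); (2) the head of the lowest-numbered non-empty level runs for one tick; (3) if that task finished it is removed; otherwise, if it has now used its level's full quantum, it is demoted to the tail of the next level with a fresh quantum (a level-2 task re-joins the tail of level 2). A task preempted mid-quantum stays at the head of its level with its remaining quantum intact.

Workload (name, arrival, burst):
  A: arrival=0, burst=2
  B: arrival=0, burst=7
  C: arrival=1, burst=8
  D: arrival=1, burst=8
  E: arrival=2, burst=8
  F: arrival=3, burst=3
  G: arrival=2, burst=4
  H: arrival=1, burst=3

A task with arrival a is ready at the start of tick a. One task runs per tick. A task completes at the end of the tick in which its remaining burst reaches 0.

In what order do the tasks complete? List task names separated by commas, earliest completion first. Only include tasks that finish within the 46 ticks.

t=0: L0/L1/L2 = AB/-/- → run A
t=1: L0/L1/L2 = ABCDH/-/- → run A
t=2: L0/L1/L2 = BCDHEG/-/- → run B
t=3: L0/L1/L2 = BCDHEGF/-/- → run B
t=4: L0/L1/L2 = CDHEGF/B/- → run C
t=5: L0/L1/L2 = CDHEGF/B/- → run C
t=6: L0/L1/L2 = DHEGF/BC/- → run D
t=7: L0/L1/L2 = DHEGF/BC/- → run D
t=8: L0/L1/L2 = HEGF/BCD/- → run H
t=9: L0/L1/L2 = HEGF/BCD/- → run H
t=10: L0/L1/L2 = EGF/BCDH/- → run E
t=11: L0/L1/L2 = EGF/BCDH/- → run E
t=12: L0/L1/L2 = GF/BCDHE/- → run G
t=13: L0/L1/L2 = GF/BCDHE/- → run G
t=14: L0/L1/L2 = F/BCDHEG/- → run F
t=15: L0/L1/L2 = F/BCDHEG/- → run F
t=16: L0/L1/L2 = -/BCDHEGF/- → run B
t=17: L0/L1/L2 = -/BCDHEGF/- → run B
t=18: L0/L1/L2 = -/BCDHEGF/- → run B
t=19: L0/L1/L2 = -/BCDHEGF/- → run B
t=20: L0/L1/L2 = -/CDHEGF/B → run C
t=21: L0/L1/L2 = -/CDHEGF/B → run C
t=22: L0/L1/L2 = -/CDHEGF/B → run C
t=23: L0/L1/L2 = -/CDHEGF/B → run C
t=24: L0/L1/L2 = -/DHEGF/BC → run D
t=25: L0/L1/L2 = -/DHEGF/BC → run D
t=26: L0/L1/L2 = -/DHEGF/BC → run D
t=27: L0/L1/L2 = -/DHEGF/BC → run D
t=28: L0/L1/L2 = -/HEGF/BCD → run H
t=29: L0/L1/L2 = -/EGF/BCD → run E
t=30: L0/L1/L2 = -/EGF/BCD → run E
t=31: L0/L1/L2 = -/EGF/BCD → run E
t=32: L0/L1/L2 = -/EGF/BCD → run E
t=33: L0/L1/L2 = -/GF/BCDE → run G
t=34: L0/L1/L2 = -/GF/BCDE → run G
t=35: L0/L1/L2 = -/F/BCDE → run F
t=36: L0/L1/L2 = -/-/BCDE → run B
t=37: L0/L1/L2 = -/-/CDE → run C
t=38: L0/L1/L2 = -/-/CDE → run C
t=39: L0/L1/L2 = -/-/DE → run D
t=40: L0/L1/L2 = -/-/DE → run D
t=41: L0/L1/L2 = -/-/E → run E
t=42: L0/L1/L2 = -/-/E → run E
t=43: (idle)
t=44: (idle)
t=45: (idle)

completion order = A, H, G, F, B, C, D, E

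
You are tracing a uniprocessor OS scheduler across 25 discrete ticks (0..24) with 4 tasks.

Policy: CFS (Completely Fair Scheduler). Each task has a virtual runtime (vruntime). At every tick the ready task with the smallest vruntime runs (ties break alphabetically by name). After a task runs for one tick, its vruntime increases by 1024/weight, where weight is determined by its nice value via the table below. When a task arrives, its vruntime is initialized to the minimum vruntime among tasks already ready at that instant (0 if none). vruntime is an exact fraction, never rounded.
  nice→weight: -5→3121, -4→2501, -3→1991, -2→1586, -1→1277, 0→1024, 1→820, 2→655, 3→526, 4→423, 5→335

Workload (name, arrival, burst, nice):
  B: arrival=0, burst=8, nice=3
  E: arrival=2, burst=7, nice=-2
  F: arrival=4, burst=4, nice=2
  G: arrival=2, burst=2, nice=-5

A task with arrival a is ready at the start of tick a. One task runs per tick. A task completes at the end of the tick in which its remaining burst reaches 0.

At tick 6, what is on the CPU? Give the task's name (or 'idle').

t=0: vr[B=0] → run B
t=1: vr[B=512/263] → run B
t=2: vr[B=1024/263 E=1024/263 G=1024/263] → run B
t=3: vr[B=1536/263 E=1024/263 G=1024/263] → run E
t=4: vr[B=1536/263 E=946688/208559 F=1024/263 G=1024/263] → run F
t=5: vr[B=1536/263 E=946688/208559 F=940032/172265 G=1024/263] → run G
t=6: vr[B=1536/263 E=946688/208559 F=940032/172265 G=3465216/820823] → run G
t=7: vr[B=1536/263 E=946688/208559 F=940032/172265] → run E
t=8: vr[B=1536/263 E=1081344/208559 F=940032/172265] → run E
t=9: vr[B=1536/263 E=1216000/208559 F=940032/172265] → run F
t=10: vr[B=1536/263 E=1216000/208559 F=1209344/172265] → run E
t=11: vr[B=1536/263 E=1350656/208559 F=1209344/172265] → run B
t=12: vr[B=2048/263 E=1350656/208559 F=1209344/172265] → run E
t=13: vr[B=2048/263 E=1485312/208559 F=1209344/172265] → run F
t=14: vr[B=2048/263 E=1485312/208559 F=1478656/172265] → run E
t=15: vr[B=2048/263 E=1619968/208559 F=1478656/172265] → run E
t=16: vr[B=2048/263 F=1478656/172265] → run B
t=17: vr[B=2560/263 F=1478656/172265] → run F
t=18: vr[B=2560/263] → run B
t=19: vr[B=3072/263] → run B
t=20: vr[B=3584/263] → run B
t=21: (idle)
t=22: (idle)
t=23: (idle)
t=24: (idle)

running at tick 6 = G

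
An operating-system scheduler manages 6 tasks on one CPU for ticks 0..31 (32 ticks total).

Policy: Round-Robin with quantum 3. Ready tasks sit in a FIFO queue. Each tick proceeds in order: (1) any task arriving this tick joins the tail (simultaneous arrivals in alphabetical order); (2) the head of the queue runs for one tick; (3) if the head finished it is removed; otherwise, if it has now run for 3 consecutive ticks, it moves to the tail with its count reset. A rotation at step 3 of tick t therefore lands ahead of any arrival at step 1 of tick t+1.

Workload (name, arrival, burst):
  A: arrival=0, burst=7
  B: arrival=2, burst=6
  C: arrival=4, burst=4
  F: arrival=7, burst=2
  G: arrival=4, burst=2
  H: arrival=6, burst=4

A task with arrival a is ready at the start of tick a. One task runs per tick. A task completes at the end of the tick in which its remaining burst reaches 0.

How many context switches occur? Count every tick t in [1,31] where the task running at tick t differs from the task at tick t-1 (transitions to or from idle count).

t=0: queue=[A] q_used=0 → run A
t=1: queue=[A] q_used=1 → run A
t=2: queue=[A,B] q_used=2 → run A
t=3: queue=[B,A] q_used=0 → run B
t=4: queue=[B,A,C,G] q_used=1 → run B
t=5: queue=[B,A,C,G] q_used=2 → run B
t=6: queue=[A,C,G,B,H] q_used=0 → run A
t=7: queue=[A,C,G,B,H,F] q_used=1 → run A
t=8: queue=[A,C,G,B,H,F] q_used=2 → run A
t=9: queue=[C,G,B,H,F,A] q_used=0 → run C
t=10: queue=[C,G,B,H,F,A] q_used=1 → run C
t=11: queue=[C,G,B,H,F,A] q_used=2 → run C
t=12: queue=[G,B,H,F,A,C] q_used=0 → run G
t=13: queue=[G,B,H,F,A,C] q_used=1 → run G
t=14: queue=[B,H,F,A,C] q_used=0 → run B
t=15: queue=[B,H,F,A,C] q_used=1 → run B
t=16: queue=[B,H,F,A,C] q_used=2 → run B
t=17: queue=[H,F,A,C] q_used=0 → run H
t=18: queue=[H,F,A,C] q_used=1 → run H
t=19: queue=[H,F,A,C] q_used=2 → run H
t=20: queue=[F,A,C,H] q_used=0 → run F
t=21: queue=[F,A,C,H] q_used=1 → run F
t=22: queue=[A,C,H] q_used=0 → run A
t=23: queue=[C,H] q_used=0 → run C
t=24: queue=[H] q_used=0 → run H
t=25: (idle)
t=26: (idle)
t=27: (idle)
t=28: (idle)
t=29: (idle)
t=30: (idle)
t=31: (idle)

context switches = 11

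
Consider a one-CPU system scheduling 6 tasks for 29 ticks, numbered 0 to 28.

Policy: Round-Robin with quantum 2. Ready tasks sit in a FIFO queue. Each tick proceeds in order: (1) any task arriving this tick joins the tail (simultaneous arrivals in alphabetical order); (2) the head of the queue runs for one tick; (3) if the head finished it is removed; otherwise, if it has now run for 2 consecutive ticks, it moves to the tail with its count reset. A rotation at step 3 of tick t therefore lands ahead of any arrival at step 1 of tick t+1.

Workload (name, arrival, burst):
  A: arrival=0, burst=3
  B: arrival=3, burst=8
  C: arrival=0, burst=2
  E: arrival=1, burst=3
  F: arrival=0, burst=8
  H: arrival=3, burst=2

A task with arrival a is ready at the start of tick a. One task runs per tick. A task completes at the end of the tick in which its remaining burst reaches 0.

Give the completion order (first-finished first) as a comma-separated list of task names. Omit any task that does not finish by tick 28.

completion order = C, A, H, E, F, B

t=0: queue=[A,C,F] q_used=0 → run A
t=1: queue=[A,C,F,E] q_used=1 → run A
t=2: queue=[C,F,E,A] q_used=0 → run C
t=3: queue=[C,F,E,A,B,H] q_used=1 → run C
t=4: queue=[F,E,A,B,H] q_used=0 → run F
t=5: queue=[F,E,A,B,H] q_used=1 → run F
t=6: queue=[E,A,B,H,F] q_used=0 → run E
t=7: queue=[E,A,B,H,F] q_used=1 → run E
t=8: queue=[A,B,H,F,E] q_used=0 → run A
t=9: queue=[B,H,F,E] q_used=0 → run B
t=10: queue=[B,H,F,E] q_used=1 → run B
t=11: queue=[H,F,E,B] q_used=0 → run H
t=12: queue=[H,F,E,B] q_used=1 → run H
t=13: queue=[F,E,B] q_used=0 → run F
t=14: queue=[F,E,B] q_used=1 → run F
t=15: queue=[E,B,F] q_used=0 → run E
t=16: queue=[B,F] q_used=0 → run B
t=17: queue=[B,F] q_used=1 → run B
t=18: queue=[F,B] q_used=0 → run F
t=19: queue=[F,B] q_used=1 → run F
t=20: queue=[B,F] q_used=0 → run B
t=21: queue=[B,F] q_used=1 → run B
t=22: queue=[F,B] q_used=0 → run F
t=23: queue=[F,B] q_used=1 → run F
t=24: queue=[B] q_used=0 → run B
t=25: queue=[B] q_used=1 → run B
t=26: (idle)
t=27: (idle)
t=28: (idle)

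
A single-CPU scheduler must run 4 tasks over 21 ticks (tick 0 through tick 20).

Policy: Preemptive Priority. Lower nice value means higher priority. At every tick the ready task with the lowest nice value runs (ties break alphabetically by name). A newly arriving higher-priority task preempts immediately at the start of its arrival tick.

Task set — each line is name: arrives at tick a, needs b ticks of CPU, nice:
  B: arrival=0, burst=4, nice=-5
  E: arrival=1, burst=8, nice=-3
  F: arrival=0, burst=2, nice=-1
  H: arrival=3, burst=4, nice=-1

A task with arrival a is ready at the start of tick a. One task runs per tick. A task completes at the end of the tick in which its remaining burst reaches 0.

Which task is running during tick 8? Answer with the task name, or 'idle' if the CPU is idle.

t=0: ready={B,F} → run B
t=1: ready={B,E,F} → run B
t=2: ready={B,E,F} → run B
t=3: ready={B,E,F,H} → run B
t=4: ready={E,F,H} → run E
t=5: ready={E,F,H} → run E
t=6: ready={E,F,H} → run E
t=7: ready={E,F,H} → run E
t=8: ready={E,F,H} → run E
t=9: ready={E,F,H} → run E
t=10: ready={E,F,H} → run E
t=11: ready={E,F,H} → run E
t=12: ready={F,H} → run F
t=13: ready={F,H} → run F
t=14: ready={H} → run H
t=15: ready={H} → run H
t=16: ready={H} → run H
t=17: ready={H} → run H
t=18: (idle)
t=19: (idle)
t=20: (idle)

running at tick 8 = E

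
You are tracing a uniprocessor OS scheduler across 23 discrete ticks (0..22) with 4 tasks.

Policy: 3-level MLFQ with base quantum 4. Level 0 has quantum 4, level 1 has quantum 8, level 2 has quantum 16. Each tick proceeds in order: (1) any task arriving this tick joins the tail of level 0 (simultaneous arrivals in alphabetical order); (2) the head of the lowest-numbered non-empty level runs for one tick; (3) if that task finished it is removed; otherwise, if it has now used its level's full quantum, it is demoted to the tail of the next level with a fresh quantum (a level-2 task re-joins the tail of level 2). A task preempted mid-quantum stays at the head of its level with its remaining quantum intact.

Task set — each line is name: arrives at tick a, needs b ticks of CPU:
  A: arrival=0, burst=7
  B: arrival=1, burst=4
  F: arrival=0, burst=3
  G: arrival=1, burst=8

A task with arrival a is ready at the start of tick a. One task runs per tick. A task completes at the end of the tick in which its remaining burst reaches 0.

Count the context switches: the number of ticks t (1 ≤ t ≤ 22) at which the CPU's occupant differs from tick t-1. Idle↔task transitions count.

t=0: L0/L1/L2 = AF/-/- → run A
t=1: L0/L1/L2 = AFBG/-/- → run A
t=2: L0/L1/L2 = AFBG/-/- → run A
t=3: L0/L1/L2 = AFBG/-/- → run A
t=4: L0/L1/L2 = FBG/A/- → run F
t=5: L0/L1/L2 = FBG/A/- → run F
t=6: L0/L1/L2 = FBG/A/- → run F
t=7: L0/L1/L2 = BG/A/- → run B
t=8: L0/L1/L2 = BG/A/- → run B
t=9: L0/L1/L2 = BG/A/- → run B
t=10: L0/L1/L2 = BG/A/- → run B
t=11: L0/L1/L2 = G/A/- → run G
t=12: L0/L1/L2 = G/A/- → run G
t=13: L0/L1/L2 = G/A/- → run G
t=14: L0/L1/L2 = G/A/- → run G
t=15: L0/L1/L2 = -/AG/- → run A
t=16: L0/L1/L2 = -/AG/- → run A
t=17: L0/L1/L2 = -/AG/- → run A
t=18: L0/L1/L2 = -/G/- → run G
t=19: L0/L1/L2 = -/G/- → run G
t=20: L0/L1/L2 = -/G/- → run G
t=21: L0/L1/L2 = -/G/- → run G
t=22: (idle)

context switches = 6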